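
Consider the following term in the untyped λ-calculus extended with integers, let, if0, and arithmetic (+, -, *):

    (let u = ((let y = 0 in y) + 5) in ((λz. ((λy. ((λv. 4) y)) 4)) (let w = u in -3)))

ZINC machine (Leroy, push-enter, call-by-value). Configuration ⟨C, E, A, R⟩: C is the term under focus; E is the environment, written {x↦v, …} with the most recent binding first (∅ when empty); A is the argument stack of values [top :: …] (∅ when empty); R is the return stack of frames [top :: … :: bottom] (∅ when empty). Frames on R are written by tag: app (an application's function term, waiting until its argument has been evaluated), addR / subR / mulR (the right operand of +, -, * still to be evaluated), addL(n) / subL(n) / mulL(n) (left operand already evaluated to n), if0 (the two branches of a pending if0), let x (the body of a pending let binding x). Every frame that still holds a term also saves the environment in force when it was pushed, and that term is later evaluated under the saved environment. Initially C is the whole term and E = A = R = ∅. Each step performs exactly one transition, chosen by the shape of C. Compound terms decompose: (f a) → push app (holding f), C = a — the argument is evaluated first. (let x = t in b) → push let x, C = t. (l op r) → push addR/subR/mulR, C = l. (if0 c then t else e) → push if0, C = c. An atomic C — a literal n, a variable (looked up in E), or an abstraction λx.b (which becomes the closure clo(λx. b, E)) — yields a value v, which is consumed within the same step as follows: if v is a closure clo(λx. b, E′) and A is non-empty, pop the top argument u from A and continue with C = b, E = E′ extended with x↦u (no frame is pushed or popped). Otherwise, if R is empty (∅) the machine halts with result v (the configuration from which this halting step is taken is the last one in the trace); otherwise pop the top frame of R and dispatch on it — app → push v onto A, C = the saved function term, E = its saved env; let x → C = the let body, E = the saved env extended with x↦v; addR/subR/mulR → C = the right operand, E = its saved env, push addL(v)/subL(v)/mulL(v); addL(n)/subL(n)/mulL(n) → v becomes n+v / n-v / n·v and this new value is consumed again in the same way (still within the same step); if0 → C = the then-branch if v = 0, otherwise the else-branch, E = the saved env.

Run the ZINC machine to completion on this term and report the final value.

Answer: 4

Execution trace:
0. <C=(let u = ((let y = 0 in y) + 5) in ((λz. ((λy. ((λv. 4) y)) 4)) (let w = u in -3))), E=∅, A=∅, R=∅>
1. <C=((let y = 0 in y) + 5), E=∅, A=∅, R=[let u]>
2. <C=(let y = 0 in y), E=∅, A=∅, R=[addR :: let u]>
3. <C=0, E=∅, A=∅, R=[let y :: addR :: let u]>
4. <C=y, E={y↦0}, A=∅, R=[addR :: let u]>
5. <C=5, E=∅, A=∅, R=[addL(0) :: let u]>
6. <C=((λz. ((λy. ((λv. 4) y)) 4)) (let w = u in -3)), E={u↦5}, A=∅, R=∅>
7. <C=(let w = u in -3), E={u↦5}, A=∅, R=[app]>
8. <C=u, E={u↦5}, A=∅, R=[let w :: app]>
9. <C=-3, E={w↦5, u↦5}, A=∅, R=[app]>
10. <C=(λz. ((λy. ((λv. 4) y)) 4)), E={u↦5}, A=[-3], R=∅>
11. <C=((λy. ((λv. 4) y)) 4), E={z↦-3, u↦5}, A=∅, R=∅>
12. <C=4, E={z↦-3, u↦5}, A=∅, R=[app]>
13. <C=(λy. ((λv. 4) y)), E={z↦-3, u↦5}, A=[4], R=∅>
14. <C=((λv. 4) y), E={y↦4, z↦-3, u↦5}, A=∅, R=∅>
15. <C=y, E={y↦4, z↦-3, u↦5}, A=∅, R=[app]>
16. <C=(λv. 4), E={y↦4, z↦-3, u↦5}, A=[4], R=∅>
17. <C=4, E={v↦4, y↦4, z↦-3, u↦5}, A=∅, R=∅>
→ final value 4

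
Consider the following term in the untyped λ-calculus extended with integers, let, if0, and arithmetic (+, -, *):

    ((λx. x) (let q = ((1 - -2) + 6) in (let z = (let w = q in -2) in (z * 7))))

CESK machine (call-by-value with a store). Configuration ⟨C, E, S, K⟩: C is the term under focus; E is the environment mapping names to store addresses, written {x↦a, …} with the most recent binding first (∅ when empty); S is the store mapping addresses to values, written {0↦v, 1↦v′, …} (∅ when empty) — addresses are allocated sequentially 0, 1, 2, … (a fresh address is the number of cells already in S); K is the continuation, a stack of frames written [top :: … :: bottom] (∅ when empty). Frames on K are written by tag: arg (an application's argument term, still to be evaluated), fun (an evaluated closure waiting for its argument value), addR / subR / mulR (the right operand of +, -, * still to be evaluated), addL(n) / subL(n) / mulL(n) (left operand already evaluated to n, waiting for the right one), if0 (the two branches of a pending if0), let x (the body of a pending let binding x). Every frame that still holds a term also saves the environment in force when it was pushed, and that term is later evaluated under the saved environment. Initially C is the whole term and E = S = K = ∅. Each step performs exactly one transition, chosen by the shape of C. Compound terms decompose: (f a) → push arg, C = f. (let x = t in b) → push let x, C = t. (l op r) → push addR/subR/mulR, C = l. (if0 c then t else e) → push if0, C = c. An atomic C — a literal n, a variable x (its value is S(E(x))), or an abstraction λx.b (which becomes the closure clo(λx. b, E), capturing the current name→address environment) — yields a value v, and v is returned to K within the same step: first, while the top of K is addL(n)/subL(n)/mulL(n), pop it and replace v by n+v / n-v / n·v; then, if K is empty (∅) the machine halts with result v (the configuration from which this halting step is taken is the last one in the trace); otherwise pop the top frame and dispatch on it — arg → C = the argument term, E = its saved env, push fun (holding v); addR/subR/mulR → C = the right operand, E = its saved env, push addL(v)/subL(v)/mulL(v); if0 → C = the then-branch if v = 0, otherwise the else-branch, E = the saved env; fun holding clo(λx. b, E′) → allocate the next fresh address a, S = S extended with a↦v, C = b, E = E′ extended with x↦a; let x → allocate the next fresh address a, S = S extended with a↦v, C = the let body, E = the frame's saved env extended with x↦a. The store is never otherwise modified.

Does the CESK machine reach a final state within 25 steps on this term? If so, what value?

Answer: -14

Execution trace:
step 0: [C=((λx. x) (let q = ((1 - -2) + 6) in (let z = (let w = q in -2) in (z * 7)))) | E=∅ | S=∅ | K=∅]
step 1: [C=(λx. x) | E=∅ | S=∅ | K=[arg]]
step 2: [C=(let q = ((1 - -2) + 6) in (let z = (let w = q in -2) in (z * 7))) | E=∅ | S=∅ | K=[fun]]
step 3: [C=((1 - -2) + 6) | E=∅ | S=∅ | K=[let q :: fun]]
step 4: [C=(1 - -2) | E=∅ | S=∅ | K=[addR :: let q :: fun]]
step 5: [C=1 | E=∅ | S=∅ | K=[subR :: addR :: let q :: fun]]
step 6: [C=-2 | E=∅ | S=∅ | K=[subL(1) :: addR :: let q :: fun]]
step 7: [C=6 | E=∅ | S=∅ | K=[addL(3) :: let q :: fun]]
step 8: [C=(let z = (let w = q in -2) in (z * 7)) | E={q↦0} | S={0↦9} | K=[fun]]
step 9: [C=(let w = q in -2) | E={q↦0} | S={0↦9} | K=[let z :: fun]]
step 10: [C=q | E={q↦0} | S={0↦9} | K=[let w :: let z :: fun]]
step 11: [C=-2 | E={w↦1, q↦0} | S={0↦9, 1↦9} | K=[let z :: fun]]
step 12: [C=(z * 7) | E={z↦2, q↦0} | S={0↦9, 1↦9, 2↦-2} | K=[fun]]
step 13: [C=z | E={z↦2, q↦0} | S={0↦9, 1↦9, 2↦-2} | K=[mulR :: fun]]
step 14: [C=7 | E={z↦2, q↦0} | S={0↦9, 1↦9, 2↦-2} | K=[mulL(-2) :: fun]]
step 15: [C=x | E={x↦3} | S={0↦9, 1↦9, 2↦-2, 3↦-14} | K=∅]
→ final value -14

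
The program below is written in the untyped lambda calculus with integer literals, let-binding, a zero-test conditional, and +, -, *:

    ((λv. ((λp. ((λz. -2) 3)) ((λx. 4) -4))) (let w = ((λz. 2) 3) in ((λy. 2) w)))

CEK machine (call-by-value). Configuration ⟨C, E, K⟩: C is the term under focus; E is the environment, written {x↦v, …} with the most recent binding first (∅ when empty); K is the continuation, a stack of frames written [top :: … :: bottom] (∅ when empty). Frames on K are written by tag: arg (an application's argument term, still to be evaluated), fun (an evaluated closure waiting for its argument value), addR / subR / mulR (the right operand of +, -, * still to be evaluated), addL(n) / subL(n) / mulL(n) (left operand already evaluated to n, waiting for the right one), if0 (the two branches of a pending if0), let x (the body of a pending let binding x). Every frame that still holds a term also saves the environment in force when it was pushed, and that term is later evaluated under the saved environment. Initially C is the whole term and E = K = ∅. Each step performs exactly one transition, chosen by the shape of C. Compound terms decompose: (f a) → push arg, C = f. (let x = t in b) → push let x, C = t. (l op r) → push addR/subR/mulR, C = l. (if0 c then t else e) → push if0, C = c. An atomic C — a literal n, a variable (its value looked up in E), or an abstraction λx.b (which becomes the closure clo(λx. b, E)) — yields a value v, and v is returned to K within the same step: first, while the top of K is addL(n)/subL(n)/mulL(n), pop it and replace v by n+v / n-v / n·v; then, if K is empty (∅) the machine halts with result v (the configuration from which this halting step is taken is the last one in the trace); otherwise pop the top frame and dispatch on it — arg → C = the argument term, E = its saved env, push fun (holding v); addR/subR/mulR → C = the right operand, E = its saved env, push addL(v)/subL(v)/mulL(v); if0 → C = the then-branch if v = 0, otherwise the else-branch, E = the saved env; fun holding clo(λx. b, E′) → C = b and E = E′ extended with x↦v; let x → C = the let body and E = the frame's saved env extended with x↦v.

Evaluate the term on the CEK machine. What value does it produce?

step 0: ⟨C=((λv. ((λp. ((λz. -2) 3)) ((λx. 4) -4))) (let w = ((λz. 2) 3) in ((λy. 2) w))); E=∅; K=∅⟩
step 1: ⟨C=(λv. ((λp. ((λz. -2) 3)) ((λx. 4) -4))); E=∅; K=[arg]⟩
step 2: ⟨C=(let w = ((λz. 2) 3) in ((λy. 2) w)); E=∅; K=[fun]⟩
step 3: ⟨C=((λz. 2) 3); E=∅; K=[let w :: fun]⟩
step 4: ⟨C=(λz. 2); E=∅; K=[arg :: let w :: fun]⟩
step 5: ⟨C=3; E=∅; K=[fun :: let w :: fun]⟩
step 6: ⟨C=2; E={z↦3}; K=[let w :: fun]⟩
step 7: ⟨C=((λy. 2) w); E={w↦2}; K=[fun]⟩
step 8: ⟨C=(λy. 2); E={w↦2}; K=[arg :: fun]⟩
step 9: ⟨C=w; E={w↦2}; K=[fun :: fun]⟩
step 10: ⟨C=2; E={y↦2, w↦2}; K=[fun]⟩
step 11: ⟨C=((λp. ((λz. -2) 3)) ((λx. 4) -4)); E={v↦2}; K=∅⟩
step 12: ⟨C=(λp. ((λz. -2) 3)); E={v↦2}; K=[arg]⟩
step 13: ⟨C=((λx. 4) -4); E={v↦2}; K=[fun]⟩
step 14: ⟨C=(λx. 4); E={v↦2}; K=[arg :: fun]⟩
step 15: ⟨C=-4; E={v↦2}; K=[fun :: fun]⟩
step 16: ⟨C=4; E={x↦-4, v↦2}; K=[fun]⟩
step 17: ⟨C=((λz. -2) 3); E={p↦4, v↦2}; K=∅⟩
step 18: ⟨C=(λz. -2); E={p↦4, v↦2}; K=[arg]⟩
step 19: ⟨C=3; E={p↦4, v↦2}; K=[fun]⟩
step 20: ⟨C=-2; E={z↦3, p↦4, v↦2}; K=∅⟩
→ final value -2

Answer: -2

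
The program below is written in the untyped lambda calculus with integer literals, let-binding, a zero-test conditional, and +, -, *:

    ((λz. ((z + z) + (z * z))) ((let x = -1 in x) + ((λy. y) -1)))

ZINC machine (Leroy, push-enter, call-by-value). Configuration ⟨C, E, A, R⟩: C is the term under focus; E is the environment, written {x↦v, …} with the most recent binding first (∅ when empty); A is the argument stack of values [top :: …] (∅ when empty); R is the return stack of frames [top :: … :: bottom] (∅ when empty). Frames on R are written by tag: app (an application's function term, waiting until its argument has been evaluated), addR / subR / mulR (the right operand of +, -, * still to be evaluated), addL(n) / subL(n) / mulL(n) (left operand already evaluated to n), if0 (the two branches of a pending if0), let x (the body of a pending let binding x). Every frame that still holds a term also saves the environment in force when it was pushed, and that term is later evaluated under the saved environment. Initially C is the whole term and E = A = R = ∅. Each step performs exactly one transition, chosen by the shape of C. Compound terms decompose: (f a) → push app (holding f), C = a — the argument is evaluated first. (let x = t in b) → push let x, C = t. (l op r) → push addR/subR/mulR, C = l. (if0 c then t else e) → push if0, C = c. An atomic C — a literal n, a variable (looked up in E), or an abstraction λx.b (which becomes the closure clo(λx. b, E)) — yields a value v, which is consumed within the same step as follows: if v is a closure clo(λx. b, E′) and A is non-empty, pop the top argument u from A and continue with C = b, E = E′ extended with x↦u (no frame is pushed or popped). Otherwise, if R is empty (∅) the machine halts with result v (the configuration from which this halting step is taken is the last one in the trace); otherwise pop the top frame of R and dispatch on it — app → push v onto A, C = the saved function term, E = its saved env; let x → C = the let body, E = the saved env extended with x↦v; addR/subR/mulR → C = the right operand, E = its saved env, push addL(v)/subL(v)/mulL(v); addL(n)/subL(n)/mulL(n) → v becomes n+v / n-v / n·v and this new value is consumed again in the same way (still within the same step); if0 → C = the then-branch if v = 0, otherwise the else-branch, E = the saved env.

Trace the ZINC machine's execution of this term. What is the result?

[0] ⟨C=((λz. ((z + z) + (z * z))) ((let x = -1 in x) + ((λy. y) -1))); E=∅; A=∅; R=∅⟩
[1] ⟨C=((let x = -1 in x) + ((λy. y) -1)); E=∅; A=∅; R=[app]⟩
[2] ⟨C=(let x = -1 in x); E=∅; A=∅; R=[addR :: app]⟩
[3] ⟨C=-1; E=∅; A=∅; R=[let x :: addR :: app]⟩
[4] ⟨C=x; E={x↦-1}; A=∅; R=[addR :: app]⟩
[5] ⟨C=((λy. y) -1); E=∅; A=∅; R=[addL(-1) :: app]⟩
[6] ⟨C=-1; E=∅; A=∅; R=[app :: addL(-1) :: app]⟩
[7] ⟨C=(λy. y); E=∅; A=[-1]; R=[addL(-1) :: app]⟩
[8] ⟨C=y; E={y↦-1}; A=∅; R=[addL(-1) :: app]⟩
[9] ⟨C=(λz. ((z + z) + (z * z))); E=∅; A=[-2]; R=∅⟩
[10] ⟨C=((z + z) + (z * z)); E={z↦-2}; A=∅; R=∅⟩
[11] ⟨C=(z + z); E={z↦-2}; A=∅; R=[addR]⟩
[12] ⟨C=z; E={z↦-2}; A=∅; R=[addR :: addR]⟩
[13] ⟨C=z; E={z↦-2}; A=∅; R=[addL(-2) :: addR]⟩
[14] ⟨C=(z * z); E={z↦-2}; A=∅; R=[addL(-4)]⟩
[15] ⟨C=z; E={z↦-2}; A=∅; R=[mulR :: addL(-4)]⟩
[16] ⟨C=z; E={z↦-2}; A=∅; R=[mulL(-2) :: addL(-4)]⟩
→ final value 0

Answer: 0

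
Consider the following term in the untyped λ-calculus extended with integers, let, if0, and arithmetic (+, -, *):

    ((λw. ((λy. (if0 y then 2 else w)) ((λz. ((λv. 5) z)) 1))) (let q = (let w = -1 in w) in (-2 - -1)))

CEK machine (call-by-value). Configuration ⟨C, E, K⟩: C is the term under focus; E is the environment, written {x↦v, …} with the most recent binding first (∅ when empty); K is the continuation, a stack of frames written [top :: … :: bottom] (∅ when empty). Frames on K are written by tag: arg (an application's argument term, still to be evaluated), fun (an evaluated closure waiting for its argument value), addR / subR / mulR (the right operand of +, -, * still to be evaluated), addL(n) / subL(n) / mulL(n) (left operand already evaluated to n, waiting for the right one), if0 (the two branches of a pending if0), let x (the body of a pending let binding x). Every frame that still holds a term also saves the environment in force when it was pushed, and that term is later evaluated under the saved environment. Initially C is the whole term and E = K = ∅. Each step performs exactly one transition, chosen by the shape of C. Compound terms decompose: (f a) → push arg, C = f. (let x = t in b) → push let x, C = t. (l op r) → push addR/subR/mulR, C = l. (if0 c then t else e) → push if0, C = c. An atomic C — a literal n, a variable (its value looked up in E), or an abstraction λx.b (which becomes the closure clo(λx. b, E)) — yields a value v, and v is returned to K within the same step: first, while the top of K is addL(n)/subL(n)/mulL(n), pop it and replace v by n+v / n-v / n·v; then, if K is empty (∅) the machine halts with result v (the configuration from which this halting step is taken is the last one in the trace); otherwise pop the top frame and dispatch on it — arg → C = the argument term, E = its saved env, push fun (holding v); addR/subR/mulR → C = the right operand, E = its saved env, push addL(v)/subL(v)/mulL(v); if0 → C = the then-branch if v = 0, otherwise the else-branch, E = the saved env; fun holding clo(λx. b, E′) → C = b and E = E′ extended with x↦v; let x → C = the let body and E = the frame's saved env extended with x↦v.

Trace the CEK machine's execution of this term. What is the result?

Answer: -1

Execution trace:
[0] <C=((λw. ((λy. (if0 y then 2 else w)) ((λz. ((λv. 5) z)) 1))) (let q = (let w = -1 in w) in (-2 - -1))), E=∅, K=∅>
[1] <C=(λw. ((λy. (if0 y then 2 else w)) ((λz. ((λv. 5) z)) 1))), E=∅, K=[arg]>
[2] <C=(let q = (let w = -1 in w) in (-2 - -1)), E=∅, K=[fun]>
[3] <C=(let w = -1 in w), E=∅, K=[let q :: fun]>
[4] <C=-1, E=∅, K=[let w :: let q :: fun]>
[5] <C=w, E={w↦-1}, K=[let q :: fun]>
[6] <C=(-2 - -1), E={q↦-1}, K=[fun]>
[7] <C=-2, E={q↦-1}, K=[subR :: fun]>
[8] <C=-1, E={q↦-1}, K=[subL(-2) :: fun]>
[9] <C=((λy. (if0 y then 2 else w)) ((λz. ((λv. 5) z)) 1)), E={w↦-1}, K=∅>
[10] <C=(λy. (if0 y then 2 else w)), E={w↦-1}, K=[arg]>
[11] <C=((λz. ((λv. 5) z)) 1), E={w↦-1}, K=[fun]>
[12] <C=(λz. ((λv. 5) z)), E={w↦-1}, K=[arg :: fun]>
[13] <C=1, E={w↦-1}, K=[fun :: fun]>
[14] <C=((λv. 5) z), E={z↦1, w↦-1}, K=[fun]>
[15] <C=(λv. 5), E={z↦1, w↦-1}, K=[arg :: fun]>
[16] <C=z, E={z↦1, w↦-1}, K=[fun :: fun]>
[17] <C=5, E={v↦1, z↦1, w↦-1}, K=[fun]>
[18] <C=(if0 y then 2 else w), E={y↦5, w↦-1}, K=∅>
[19] <C=y, E={y↦5, w↦-1}, K=[if0]>
[20] <C=w, E={y↦5, w↦-1}, K=∅>
→ final value -1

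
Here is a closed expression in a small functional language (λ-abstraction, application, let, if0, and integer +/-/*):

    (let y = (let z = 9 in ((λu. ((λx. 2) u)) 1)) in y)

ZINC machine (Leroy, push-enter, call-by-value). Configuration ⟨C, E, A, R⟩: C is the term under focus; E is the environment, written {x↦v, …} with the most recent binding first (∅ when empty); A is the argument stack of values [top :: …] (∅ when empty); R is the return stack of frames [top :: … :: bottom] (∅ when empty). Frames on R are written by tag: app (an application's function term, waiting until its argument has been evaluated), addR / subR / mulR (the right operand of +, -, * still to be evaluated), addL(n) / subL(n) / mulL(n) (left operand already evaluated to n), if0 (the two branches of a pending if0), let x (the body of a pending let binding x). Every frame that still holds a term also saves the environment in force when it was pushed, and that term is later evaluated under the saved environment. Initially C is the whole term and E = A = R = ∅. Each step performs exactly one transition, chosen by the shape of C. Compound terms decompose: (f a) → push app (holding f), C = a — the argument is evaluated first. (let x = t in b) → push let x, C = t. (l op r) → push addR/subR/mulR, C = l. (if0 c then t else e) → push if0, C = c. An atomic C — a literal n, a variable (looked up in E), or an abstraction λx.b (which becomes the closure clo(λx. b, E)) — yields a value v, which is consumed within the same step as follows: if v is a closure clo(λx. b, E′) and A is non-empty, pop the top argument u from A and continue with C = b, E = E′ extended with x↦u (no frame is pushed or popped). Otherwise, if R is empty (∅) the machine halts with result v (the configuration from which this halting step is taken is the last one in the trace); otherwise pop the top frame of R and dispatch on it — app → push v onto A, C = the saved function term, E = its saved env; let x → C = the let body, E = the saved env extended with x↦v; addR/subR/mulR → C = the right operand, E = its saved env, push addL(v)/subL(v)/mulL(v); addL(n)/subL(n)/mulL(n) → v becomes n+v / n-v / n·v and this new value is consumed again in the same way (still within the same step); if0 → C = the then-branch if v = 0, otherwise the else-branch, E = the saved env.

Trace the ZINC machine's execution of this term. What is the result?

Answer: 2

Machine steps:
step 0: <C=(let y = (let z = 9 in ((λu. ((λx. 2) u)) 1)) in y), E=∅, A=∅, R=∅>
step 1: <C=(let z = 9 in ((λu. ((λx. 2) u)) 1)), E=∅, A=∅, R=[let y]>
step 2: <C=9, E=∅, A=∅, R=[let z :: let y]>
step 3: <C=((λu. ((λx. 2) u)) 1), E={z↦9}, A=∅, R=[let y]>
step 4: <C=1, E={z↦9}, A=∅, R=[app :: let y]>
step 5: <C=(λu. ((λx. 2) u)), E={z↦9}, A=[1], R=[let y]>
step 6: <C=((λx. 2) u), E={u↦1, z↦9}, A=∅, R=[let y]>
step 7: <C=u, E={u↦1, z↦9}, A=∅, R=[app :: let y]>
step 8: <C=(λx. 2), E={u↦1, z↦9}, A=[1], R=[let y]>
step 9: <C=2, E={x↦1, u↦1, z↦9}, A=∅, R=[let y]>
step 10: <C=y, E={y↦2}, A=∅, R=∅>
→ final value 2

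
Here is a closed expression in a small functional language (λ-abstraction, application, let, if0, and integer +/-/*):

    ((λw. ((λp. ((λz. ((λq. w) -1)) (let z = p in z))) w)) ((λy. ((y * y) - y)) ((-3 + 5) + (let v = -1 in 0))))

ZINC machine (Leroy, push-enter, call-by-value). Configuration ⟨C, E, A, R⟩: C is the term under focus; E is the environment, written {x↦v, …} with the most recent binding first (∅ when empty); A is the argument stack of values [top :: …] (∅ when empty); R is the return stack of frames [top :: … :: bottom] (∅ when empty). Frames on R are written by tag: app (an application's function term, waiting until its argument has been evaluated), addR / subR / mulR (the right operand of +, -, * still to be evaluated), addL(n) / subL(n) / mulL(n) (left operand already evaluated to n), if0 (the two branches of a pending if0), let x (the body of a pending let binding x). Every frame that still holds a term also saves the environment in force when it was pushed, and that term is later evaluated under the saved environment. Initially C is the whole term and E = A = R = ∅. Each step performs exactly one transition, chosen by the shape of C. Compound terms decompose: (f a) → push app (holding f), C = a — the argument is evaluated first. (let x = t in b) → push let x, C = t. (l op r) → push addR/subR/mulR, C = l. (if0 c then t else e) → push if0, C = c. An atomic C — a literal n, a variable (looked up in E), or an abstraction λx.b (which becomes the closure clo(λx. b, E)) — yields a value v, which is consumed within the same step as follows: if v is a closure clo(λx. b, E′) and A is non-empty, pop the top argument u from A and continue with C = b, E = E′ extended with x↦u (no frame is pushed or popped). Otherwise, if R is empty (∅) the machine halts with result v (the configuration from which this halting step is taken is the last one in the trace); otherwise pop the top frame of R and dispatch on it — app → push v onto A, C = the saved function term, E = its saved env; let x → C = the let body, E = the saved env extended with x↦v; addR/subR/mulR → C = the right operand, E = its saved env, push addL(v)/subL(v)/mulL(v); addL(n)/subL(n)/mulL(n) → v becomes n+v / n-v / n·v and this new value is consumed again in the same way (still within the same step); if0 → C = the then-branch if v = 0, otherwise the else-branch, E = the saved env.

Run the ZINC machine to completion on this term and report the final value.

0. ⟨C=((λw. ((λp. ((λz. ((λq. w) -1)) (let z = p in z))) w)) ((λy. ((y * y) - y)) ((-3 + 5) + (let v = -1 in 0)))); E=∅; A=∅; R=∅⟩
1. ⟨C=((λy. ((y * y) - y)) ((-3 + 5) + (let v = -1 in 0))); E=∅; A=∅; R=[app]⟩
2. ⟨C=((-3 + 5) + (let v = -1 in 0)); E=∅; A=∅; R=[app :: app]⟩
3. ⟨C=(-3 + 5); E=∅; A=∅; R=[addR :: app :: app]⟩
4. ⟨C=-3; E=∅; A=∅; R=[addR :: addR :: app :: app]⟩
5. ⟨C=5; E=∅; A=∅; R=[addL(-3) :: addR :: app :: app]⟩
6. ⟨C=(let v = -1 in 0); E=∅; A=∅; R=[addL(2) :: app :: app]⟩
7. ⟨C=-1; E=∅; A=∅; R=[let v :: addL(2) :: app :: app]⟩
8. ⟨C=0; E={v↦-1}; A=∅; R=[addL(2) :: app :: app]⟩
9. ⟨C=(λy. ((y * y) - y)); E=∅; A=[2]; R=[app]⟩
10. ⟨C=((y * y) - y); E={y↦2}; A=∅; R=[app]⟩
11. ⟨C=(y * y); E={y↦2}; A=∅; R=[subR :: app]⟩
12. ⟨C=y; E={y↦2}; A=∅; R=[mulR :: subR :: app]⟩
13. ⟨C=y; E={y↦2}; A=∅; R=[mulL(2) :: subR :: app]⟩
14. ⟨C=y; E={y↦2}; A=∅; R=[subL(4) :: app]⟩
15. ⟨C=(λw. ((λp. ((λz. ((λq. w) -1)) (let z = p in z))) w)); E=∅; A=[2]; R=∅⟩
16. ⟨C=((λp. ((λz. ((λq. w) -1)) (let z = p in z))) w); E={w↦2}; A=∅; R=∅⟩
17. ⟨C=w; E={w↦2}; A=∅; R=[app]⟩
18. ⟨C=(λp. ((λz. ((λq. w) -1)) (let z = p in z))); E={w↦2}; A=[2]; R=∅⟩
19. ⟨C=((λz. ((λq. w) -1)) (let z = p in z)); E={p↦2, w↦2}; A=∅; R=∅⟩
20. ⟨C=(let z = p in z); E={p↦2, w↦2}; A=∅; R=[app]⟩
21. ⟨C=p; E={p↦2, w↦2}; A=∅; R=[let z :: app]⟩
22. ⟨C=z; E={z↦2, p↦2, w↦2}; A=∅; R=[app]⟩
23. ⟨C=(λz. ((λq. w) -1)); E={p↦2, w↦2}; A=[2]; R=∅⟩
24. ⟨C=((λq. w) -1); E={z↦2, p↦2, w↦2}; A=∅; R=∅⟩
25. ⟨C=-1; E={z↦2, p↦2, w↦2}; A=∅; R=[app]⟩
26. ⟨C=(λq. w); E={z↦2, p↦2, w↦2}; A=[-1]; R=∅⟩
27. ⟨C=w; E={q↦-1, z↦2, p↦2, w↦2}; A=∅; R=∅⟩
→ final value 2

Answer: 2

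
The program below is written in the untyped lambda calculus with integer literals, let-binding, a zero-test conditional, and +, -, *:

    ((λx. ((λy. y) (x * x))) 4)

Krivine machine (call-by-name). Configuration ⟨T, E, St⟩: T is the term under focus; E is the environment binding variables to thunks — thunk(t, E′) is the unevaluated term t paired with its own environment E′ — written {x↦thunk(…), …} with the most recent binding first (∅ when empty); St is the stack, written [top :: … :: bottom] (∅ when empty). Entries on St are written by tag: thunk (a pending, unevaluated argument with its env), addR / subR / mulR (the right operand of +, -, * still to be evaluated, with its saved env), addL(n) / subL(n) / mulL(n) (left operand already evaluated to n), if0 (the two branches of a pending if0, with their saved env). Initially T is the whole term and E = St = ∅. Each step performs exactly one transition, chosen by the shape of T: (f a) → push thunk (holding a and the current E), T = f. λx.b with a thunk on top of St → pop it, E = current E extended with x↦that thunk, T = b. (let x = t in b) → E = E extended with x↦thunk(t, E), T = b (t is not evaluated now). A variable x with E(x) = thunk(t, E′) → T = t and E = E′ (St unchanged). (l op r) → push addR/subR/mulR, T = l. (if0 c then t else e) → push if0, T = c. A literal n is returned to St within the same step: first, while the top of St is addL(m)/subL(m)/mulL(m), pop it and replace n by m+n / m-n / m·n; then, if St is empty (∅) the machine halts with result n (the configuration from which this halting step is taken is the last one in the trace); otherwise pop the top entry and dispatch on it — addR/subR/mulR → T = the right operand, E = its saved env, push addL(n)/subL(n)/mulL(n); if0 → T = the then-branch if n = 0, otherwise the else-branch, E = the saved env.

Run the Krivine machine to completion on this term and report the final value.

Answer: 16

Machine steps:
step 0: ⟨T=((λx. ((λy. y) (x * x))) 4); E=∅; St=∅⟩
step 1: ⟨T=(λx. ((λy. y) (x * x))); E=∅; St=[thunk]⟩
step 2: ⟨T=((λy. y) (x * x)); E={x↦thunk(4, ∅)}; St=∅⟩
step 3: ⟨T=(λy. y); E={x↦thunk(4, ∅)}; St=[thunk]⟩
step 4: ⟨T=y; E={y↦thunk((x * x), {x↦thunk(4, ∅)}), x↦thunk(4, ∅)}; St=∅⟩
step 5: ⟨T=(x * x); E={x↦thunk(4, ∅)}; St=∅⟩
step 6: ⟨T=x; E={x↦thunk(4, ∅)}; St=[mulR]⟩
step 7: ⟨T=4; E=∅; St=[mulR]⟩
step 8: ⟨T=x; E={x↦thunk(4, ∅)}; St=[mulL(4)]⟩
step 9: ⟨T=4; E=∅; St=[mulL(4)]⟩
→ final value 16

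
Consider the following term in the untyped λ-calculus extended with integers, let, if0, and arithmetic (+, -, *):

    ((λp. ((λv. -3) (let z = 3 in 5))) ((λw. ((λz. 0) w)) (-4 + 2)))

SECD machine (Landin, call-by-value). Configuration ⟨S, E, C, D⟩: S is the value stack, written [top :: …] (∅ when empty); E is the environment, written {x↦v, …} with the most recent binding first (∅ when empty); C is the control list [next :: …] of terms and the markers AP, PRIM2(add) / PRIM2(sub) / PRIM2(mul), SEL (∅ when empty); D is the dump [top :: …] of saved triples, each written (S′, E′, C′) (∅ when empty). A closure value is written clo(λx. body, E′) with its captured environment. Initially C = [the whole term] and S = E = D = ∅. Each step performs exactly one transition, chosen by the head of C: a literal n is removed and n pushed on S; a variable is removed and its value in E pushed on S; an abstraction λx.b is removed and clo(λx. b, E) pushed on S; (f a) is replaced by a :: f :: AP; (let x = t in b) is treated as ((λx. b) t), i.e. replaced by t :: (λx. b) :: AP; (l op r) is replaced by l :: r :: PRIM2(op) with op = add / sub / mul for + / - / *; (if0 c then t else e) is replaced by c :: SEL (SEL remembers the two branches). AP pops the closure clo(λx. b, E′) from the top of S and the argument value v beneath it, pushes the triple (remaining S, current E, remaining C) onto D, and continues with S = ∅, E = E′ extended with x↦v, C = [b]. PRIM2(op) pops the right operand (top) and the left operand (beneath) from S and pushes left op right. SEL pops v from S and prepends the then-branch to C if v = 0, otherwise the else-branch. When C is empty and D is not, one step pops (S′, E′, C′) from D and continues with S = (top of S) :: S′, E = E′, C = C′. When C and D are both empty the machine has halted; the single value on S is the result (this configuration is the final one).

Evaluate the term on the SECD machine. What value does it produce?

Answer: -3

Machine steps:
step 0: [S=∅ | E=∅ | C=[((λp. ((λv. -3) (let z = 3 in 5))) ((λw. ((λz. 0) w)) (-4 + 2)))] | D=∅]
step 1: [S=∅ | E=∅ | C=[((λw. ((λz. 0) w)) (-4 + 2)) :: (λp. ((λv. -3) (let z = 3 in 5))) :: AP] | D=∅]
step 2: [S=∅ | E=∅ | C=[(-4 + 2) :: (λw. ((λz. 0) w)) :: AP :: (λp. ((λv. -3) (let z = 3 in 5))) :: AP] | D=∅]
step 3: [S=∅ | E=∅ | C=[-4 :: 2 :: PRIM2(add) :: (λw. ((λz. 0) w)) :: AP :: (λp. ((λv. -3) (let z = 3 in 5))) :: AP] | D=∅]
step 4: [S=[-4] | E=∅ | C=[2 :: PRIM2(add) :: (λw. ((λz. 0) w)) :: AP :: (λp. ((λv. -3) (let z = 3 in 5))) :: AP] | D=∅]
step 5: [S=[2 :: -4] | E=∅ | C=[PRIM2(add) :: (λw. ((λz. 0) w)) :: AP :: (λp. ((λv. -3) (let z = 3 in 5))) :: AP] | D=∅]
step 6: [S=[-2] | E=∅ | C=[(λw. ((λz. 0) w)) :: AP :: (λp. ((λv. -3) (let z = 3 in 5))) :: AP] | D=∅]
step 7: [S=[clo(λw. ((λz. 0) w), ∅) :: -2] | E=∅ | C=[AP :: (λp. ((λv. -3) (let z = 3 in 5))) :: AP] | D=∅]
step 8: [S=∅ | E={w↦-2} | C=[((λz. 0) w)] | D=[(∅, ∅, [(λp. ((λv. -3) (let z = 3 in 5))) :: AP])]]
step 9: [S=∅ | E={w↦-2} | C=[w :: (λz. 0) :: AP] | D=[(∅, ∅, [(λp. ((λv. -3) (let z = 3 in 5))) :: AP])]]
step 10: [S=[-2] | E={w↦-2} | C=[(λz. 0) :: AP] | D=[(∅, ∅, [(λp. ((λv. -3) (let z = 3 in 5))) :: AP])]]
step 11: [S=[clo(λz. 0, {w↦-2}) :: -2] | E={w↦-2} | C=[AP] | D=[(∅, ∅, [(λp. ((λv. -3) (let z = 3 in 5))) :: AP])]]
step 12: [S=∅ | E={z↦-2, w↦-2} | C=[0] | D=[(∅, {w↦-2}, ∅) :: (∅, ∅, [(λp. ((λv. -3) (let z = 3 in 5))) :: AP])]]
step 13: [S=[0] | E={z↦-2, w↦-2} | C=∅ | D=[(∅, {w↦-2}, ∅) :: (∅, ∅, [(λp. ((λv. -3) (let z = 3 in 5))) :: AP])]]
step 14: [S=[0] | E={w↦-2} | C=∅ | D=[(∅, ∅, [(λp. ((λv. -3) (let z = 3 in 5))) :: AP])]]
step 15: [S=[0] | E=∅ | C=[(λp. ((λv. -3) (let z = 3 in 5))) :: AP] | D=∅]
step 16: [S=[clo(λp. ((λv. -3) (let z = 3 in 5)), ∅) :: 0] | E=∅ | C=[AP] | D=∅]
step 17: [S=∅ | E={p↦0} | C=[((λv. -3) (let z = 3 in 5))] | D=[(∅, ∅, ∅)]]
step 18: [S=∅ | E={p↦0} | C=[(let z = 3 in 5) :: (λv. -3) :: AP] | D=[(∅, ∅, ∅)]]
step 19: [S=∅ | E={p↦0} | C=[3 :: (λz. 5) :: AP :: (λv. -3) :: AP] | D=[(∅, ∅, ∅)]]
step 20: [S=[3] | E={p↦0} | C=[(λz. 5) :: AP :: (λv. -3) :: AP] | D=[(∅, ∅, ∅)]]
step 21: [S=[clo(λz. 5, {p↦0}) :: 3] | E={p↦0} | C=[AP :: (λv. -3) :: AP] | D=[(∅, ∅, ∅)]]
step 22: [S=∅ | E={z↦3, p↦0} | C=[5] | D=[(∅, {p↦0}, [(λv. -3) :: AP]) :: (∅, ∅, ∅)]]
step 23: [S=[5] | E={z↦3, p↦0} | C=∅ | D=[(∅, {p↦0}, [(λv. -3) :: AP]) :: (∅, ∅, ∅)]]
step 24: [S=[5] | E={p↦0} | C=[(λv. -3) :: AP] | D=[(∅, ∅, ∅)]]
step 25: [S=[clo(λv. -3, {p↦0}) :: 5] | E={p↦0} | C=[AP] | D=[(∅, ∅, ∅)]]
step 26: [S=∅ | E={v↦5, p↦0} | C=[-3] | D=[(∅, {p↦0}, ∅) :: (∅, ∅, ∅)]]
step 27: [S=[-3] | E={v↦5, p↦0} | C=∅ | D=[(∅, {p↦0}, ∅) :: (∅, ∅, ∅)]]
step 28: [S=[-3] | E={p↦0} | C=∅ | D=[(∅, ∅, ∅)]]
step 29: [S=[-3] | E=∅ | C=∅ | D=∅]
→ final value -3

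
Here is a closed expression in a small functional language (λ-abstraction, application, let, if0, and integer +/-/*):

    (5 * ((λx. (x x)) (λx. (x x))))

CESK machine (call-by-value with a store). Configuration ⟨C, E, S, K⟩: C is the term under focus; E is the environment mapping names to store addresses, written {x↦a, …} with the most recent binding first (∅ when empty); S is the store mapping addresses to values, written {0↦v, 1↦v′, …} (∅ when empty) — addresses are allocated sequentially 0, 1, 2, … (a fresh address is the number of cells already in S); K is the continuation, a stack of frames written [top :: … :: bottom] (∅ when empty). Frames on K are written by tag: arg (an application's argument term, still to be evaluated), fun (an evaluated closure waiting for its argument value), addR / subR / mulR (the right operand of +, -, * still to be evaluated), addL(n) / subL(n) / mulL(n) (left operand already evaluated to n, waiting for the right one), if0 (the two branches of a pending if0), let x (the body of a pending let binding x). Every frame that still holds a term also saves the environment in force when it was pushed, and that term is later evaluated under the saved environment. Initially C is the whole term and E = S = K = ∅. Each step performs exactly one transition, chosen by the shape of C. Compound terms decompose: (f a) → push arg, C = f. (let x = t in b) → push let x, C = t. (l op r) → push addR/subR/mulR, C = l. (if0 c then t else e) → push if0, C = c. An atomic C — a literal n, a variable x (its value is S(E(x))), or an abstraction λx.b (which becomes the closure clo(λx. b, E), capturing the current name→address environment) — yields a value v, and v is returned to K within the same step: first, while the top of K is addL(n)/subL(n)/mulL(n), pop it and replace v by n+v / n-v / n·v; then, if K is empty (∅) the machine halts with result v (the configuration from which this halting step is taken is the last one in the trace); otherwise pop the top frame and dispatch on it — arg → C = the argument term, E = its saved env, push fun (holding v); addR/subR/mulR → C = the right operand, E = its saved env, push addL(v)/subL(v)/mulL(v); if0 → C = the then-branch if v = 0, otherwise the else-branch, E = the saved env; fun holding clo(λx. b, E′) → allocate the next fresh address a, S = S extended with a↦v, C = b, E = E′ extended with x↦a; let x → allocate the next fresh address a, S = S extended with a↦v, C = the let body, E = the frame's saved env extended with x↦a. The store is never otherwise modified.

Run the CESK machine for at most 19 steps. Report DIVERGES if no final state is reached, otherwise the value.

step 0: [C=(5 * ((λx. (x x)) (λx. (x x)))) | E=∅ | S=∅ | K=∅]
step 1: [C=5 | E=∅ | S=∅ | K=[mulR]]
step 2: [C=((λx. (x x)) (λx. (x x))) | E=∅ | S=∅ | K=[mulL(5)]]
step 3: [C=(λx. (x x)) | E=∅ | S=∅ | K=[arg :: mulL(5)]]
step 4: [C=(λx. (x x)) | E=∅ | S=∅ | K=[fun :: mulL(5)]]
step 5: [C=(x x) | E={x↦0} | S={0↦clo(λx. (x x), ∅)} | K=[mulL(5)]]
step 6: [C=x | E={x↦0} | S={0↦clo(λx. (x x), ∅)} | K=[arg :: mulL(5)]]
step 7: [C=x | E={x↦0} | S={0↦clo(λx. (x x), ∅)} | K=[fun :: mulL(5)]]
step 8: [C=(x x) | E={x↦1} | S={0↦clo(λx. (x x), ∅), 1↦clo(λx. (x x), ∅)} | K=[mulL(5)]]
step 9: [C=x | E={x↦1} | S={0↦clo(λx. (x x), ∅), 1↦clo(λx. (x x), ∅)} | K=[arg :: mulL(5)]]
step 10: [C=x | E={x↦1} | S={0↦clo(λx. (x x), ∅), 1↦clo(λx. (x x), ∅)} | K=[fun :: mulL(5)]]
step 11: [C=(x x) | E={x↦2} | S={0↦clo(λx. (x x), ∅), 1↦clo(λx. (x x), ∅), 2↦clo(λx. (x x), ∅)} | K=[mulL(5)]]
step 12: [C=x | E={x↦2} | S={0↦clo(λx. (x x), ∅), 1↦clo(λx. (x x), ∅), 2↦clo(λx. (x x), ∅)} | K=[arg :: mulL(5)]]
step 13: [C=x | E={x↦2} | S={0↦clo(λx. (x x), ∅), 1↦clo(λx. (x x), ∅), 2↦clo(λx. (x x), ∅)} | K=[fun :: mulL(5)]]
step 14: [C=(x x) | E={x↦3} | S={0↦clo(λx. (x x), ∅), 1↦clo(λx. (x x), ∅), 2↦clo(λx. (x x), ∅), 3↦clo(λx. (x x), ∅)} | K=[mulL(5)]]
step 15: [C=x | E={x↦3} | S={0↦clo(λx. (x x), ∅), 1↦clo(λx. (x x), ∅), 2↦clo(λx. (x x), ∅), 3↦clo(λx. (x x), ∅)} | K=[arg :: mulL(5)]]
step 16: [C=x | E={x↦3} | S={0↦clo(λx. (x x), ∅), 1↦clo(λx. (x x), ∅), 2↦clo(λx. (x x), ∅), 3↦clo(λx. (x x), ∅)} | K=[fun :: mulL(5)]]
step 17: [C=(x x) | E={x↦4} | S={0↦clo(λx. (x x), ∅), 1↦clo(λx. (x x), ∅), 2↦clo(λx. (x x), ∅), 3↦clo(λx. (x x), ∅), 4↦clo(λx. (x x), ∅)} | K=[mulL(5)]]
step 18: [C=x | E={x↦4} | S={0↦clo(λx. (x x), ∅), 1↦clo(λx. (x x), ∅), 2↦clo(λx. (x x), ∅), 3↦clo(λx. (x x), ∅), 4↦clo(λx. (x x), ∅)} | K=[arg :: mulL(5)]]
step 19: [C=x | E={x↦4} | S={0↦clo(λx. (x x), ∅), 1↦clo(λx. (x x), ∅), 2↦clo(λx. (x x), ∅), 3↦clo(λx. (x x), ∅), 4↦clo(λx. (x x), ∅)} | K=[fun :: mulL(5)]]
→ 19 transitions taken and the configuration is still not final: no result within 19 steps

Answer: DIVERGES (no final state within 19 steps)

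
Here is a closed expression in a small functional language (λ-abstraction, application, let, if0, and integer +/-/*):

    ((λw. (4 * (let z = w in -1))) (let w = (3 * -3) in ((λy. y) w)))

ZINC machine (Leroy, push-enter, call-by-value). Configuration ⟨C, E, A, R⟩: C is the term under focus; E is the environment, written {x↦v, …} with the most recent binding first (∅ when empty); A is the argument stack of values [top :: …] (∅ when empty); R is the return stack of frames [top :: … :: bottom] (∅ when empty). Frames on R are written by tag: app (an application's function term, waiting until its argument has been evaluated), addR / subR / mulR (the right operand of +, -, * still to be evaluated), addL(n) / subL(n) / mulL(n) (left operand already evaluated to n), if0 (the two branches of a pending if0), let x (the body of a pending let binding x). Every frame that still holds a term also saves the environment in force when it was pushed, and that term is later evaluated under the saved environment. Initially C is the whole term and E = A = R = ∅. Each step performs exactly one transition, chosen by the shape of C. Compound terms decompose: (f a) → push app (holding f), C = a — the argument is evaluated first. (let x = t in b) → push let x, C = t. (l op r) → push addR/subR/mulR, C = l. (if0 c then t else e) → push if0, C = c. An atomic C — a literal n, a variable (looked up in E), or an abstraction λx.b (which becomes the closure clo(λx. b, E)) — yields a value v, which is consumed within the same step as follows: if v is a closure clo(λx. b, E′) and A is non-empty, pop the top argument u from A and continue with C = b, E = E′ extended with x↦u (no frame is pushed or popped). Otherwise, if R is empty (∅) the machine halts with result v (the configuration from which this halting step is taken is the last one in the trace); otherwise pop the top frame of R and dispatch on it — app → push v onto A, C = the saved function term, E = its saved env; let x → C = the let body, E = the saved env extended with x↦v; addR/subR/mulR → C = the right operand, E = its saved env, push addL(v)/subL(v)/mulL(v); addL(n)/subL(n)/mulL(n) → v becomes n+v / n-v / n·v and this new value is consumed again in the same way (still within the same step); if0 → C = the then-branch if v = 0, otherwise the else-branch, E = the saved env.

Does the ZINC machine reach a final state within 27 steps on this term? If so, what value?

0. [C=((λw. (4 * (let z = w in -1))) (let w = (3 * -3) in ((λy. y) w))) | E=∅ | A=∅ | R=∅]
1. [C=(let w = (3 * -3) in ((λy. y) w)) | E=∅ | A=∅ | R=[app]]
2. [C=(3 * -3) | E=∅ | A=∅ | R=[let w :: app]]
3. [C=3 | E=∅ | A=∅ | R=[mulR :: let w :: app]]
4. [C=-3 | E=∅ | A=∅ | R=[mulL(3) :: let w :: app]]
5. [C=((λy. y) w) | E={w↦-9} | A=∅ | R=[app]]
6. [C=w | E={w↦-9} | A=∅ | R=[app :: app]]
7. [C=(λy. y) | E={w↦-9} | A=[-9] | R=[app]]
8. [C=y | E={y↦-9, w↦-9} | A=∅ | R=[app]]
9. [C=(λw. (4 * (let z = w in -1))) | E=∅ | A=[-9] | R=∅]
10. [C=(4 * (let z = w in -1)) | E={w↦-9} | A=∅ | R=∅]
11. [C=4 | E={w↦-9} | A=∅ | R=[mulR]]
12. [C=(let z = w in -1) | E={w↦-9} | A=∅ | R=[mulL(4)]]
13. [C=w | E={w↦-9} | A=∅ | R=[let z :: mulL(4)]]
14. [C=-1 | E={z↦-9, w↦-9} | A=∅ | R=[mulL(4)]]
→ final value -4

Answer: -4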